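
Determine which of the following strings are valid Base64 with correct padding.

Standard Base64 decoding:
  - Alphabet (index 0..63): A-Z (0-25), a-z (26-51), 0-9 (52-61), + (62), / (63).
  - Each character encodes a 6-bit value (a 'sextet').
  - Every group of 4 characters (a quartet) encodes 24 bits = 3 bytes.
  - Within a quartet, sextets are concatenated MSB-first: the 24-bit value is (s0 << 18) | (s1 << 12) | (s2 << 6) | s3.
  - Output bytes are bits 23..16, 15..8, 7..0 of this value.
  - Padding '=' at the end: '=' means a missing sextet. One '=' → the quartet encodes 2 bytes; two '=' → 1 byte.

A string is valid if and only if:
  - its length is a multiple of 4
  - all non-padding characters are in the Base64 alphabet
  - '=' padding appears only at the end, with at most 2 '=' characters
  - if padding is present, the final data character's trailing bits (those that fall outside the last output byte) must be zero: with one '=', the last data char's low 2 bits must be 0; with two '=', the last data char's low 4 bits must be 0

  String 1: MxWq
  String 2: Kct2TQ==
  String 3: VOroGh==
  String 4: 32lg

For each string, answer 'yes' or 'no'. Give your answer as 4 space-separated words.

String 1: 'MxWq' → valid
String 2: 'Kct2TQ==' → valid
String 3: 'VOroGh==' → invalid (bad trailing bits)
String 4: '32lg' → valid

Answer: yes yes no yes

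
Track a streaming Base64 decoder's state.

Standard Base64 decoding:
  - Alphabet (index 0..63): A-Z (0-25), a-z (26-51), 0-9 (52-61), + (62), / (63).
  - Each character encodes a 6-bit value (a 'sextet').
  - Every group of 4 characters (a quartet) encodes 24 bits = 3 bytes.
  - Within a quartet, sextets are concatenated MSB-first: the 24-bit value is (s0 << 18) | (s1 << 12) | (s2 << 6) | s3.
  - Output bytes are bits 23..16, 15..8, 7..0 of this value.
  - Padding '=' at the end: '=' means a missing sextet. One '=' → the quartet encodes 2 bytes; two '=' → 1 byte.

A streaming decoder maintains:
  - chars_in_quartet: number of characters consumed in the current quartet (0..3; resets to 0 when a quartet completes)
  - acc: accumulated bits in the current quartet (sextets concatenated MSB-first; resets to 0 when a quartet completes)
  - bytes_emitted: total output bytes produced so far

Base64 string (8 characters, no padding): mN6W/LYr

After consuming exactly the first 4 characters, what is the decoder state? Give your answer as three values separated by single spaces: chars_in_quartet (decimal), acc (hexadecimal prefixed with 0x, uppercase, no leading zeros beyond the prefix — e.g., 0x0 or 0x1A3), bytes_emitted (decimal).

Answer: 0 0x0 3

Derivation:
After char 0 ('m'=38): chars_in_quartet=1 acc=0x26 bytes_emitted=0
After char 1 ('N'=13): chars_in_quartet=2 acc=0x98D bytes_emitted=0
After char 2 ('6'=58): chars_in_quartet=3 acc=0x2637A bytes_emitted=0
After char 3 ('W'=22): chars_in_quartet=4 acc=0x98DE96 -> emit 98 DE 96, reset; bytes_emitted=3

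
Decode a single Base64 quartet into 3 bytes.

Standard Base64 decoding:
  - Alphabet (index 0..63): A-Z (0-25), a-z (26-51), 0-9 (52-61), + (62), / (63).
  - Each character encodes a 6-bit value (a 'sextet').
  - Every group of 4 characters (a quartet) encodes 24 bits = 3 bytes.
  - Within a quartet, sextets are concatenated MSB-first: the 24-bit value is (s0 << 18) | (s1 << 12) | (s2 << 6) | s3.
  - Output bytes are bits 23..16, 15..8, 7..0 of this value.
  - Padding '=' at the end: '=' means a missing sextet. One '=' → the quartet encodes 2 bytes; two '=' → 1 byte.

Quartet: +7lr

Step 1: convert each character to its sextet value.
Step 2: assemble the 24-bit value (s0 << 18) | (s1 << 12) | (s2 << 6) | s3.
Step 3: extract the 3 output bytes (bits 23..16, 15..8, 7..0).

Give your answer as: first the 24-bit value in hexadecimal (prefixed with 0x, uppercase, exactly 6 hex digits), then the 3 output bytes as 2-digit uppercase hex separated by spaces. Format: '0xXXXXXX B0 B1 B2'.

Sextets: +=62, 7=59, l=37, r=43
24-bit: (62<<18) | (59<<12) | (37<<6) | 43
      = 0xF80000 | 0x03B000 | 0x000940 | 0x00002B
      = 0xFBB96B
Bytes: (v>>16)&0xFF=FB, (v>>8)&0xFF=B9, v&0xFF=6B

Answer: 0xFBB96B FB B9 6B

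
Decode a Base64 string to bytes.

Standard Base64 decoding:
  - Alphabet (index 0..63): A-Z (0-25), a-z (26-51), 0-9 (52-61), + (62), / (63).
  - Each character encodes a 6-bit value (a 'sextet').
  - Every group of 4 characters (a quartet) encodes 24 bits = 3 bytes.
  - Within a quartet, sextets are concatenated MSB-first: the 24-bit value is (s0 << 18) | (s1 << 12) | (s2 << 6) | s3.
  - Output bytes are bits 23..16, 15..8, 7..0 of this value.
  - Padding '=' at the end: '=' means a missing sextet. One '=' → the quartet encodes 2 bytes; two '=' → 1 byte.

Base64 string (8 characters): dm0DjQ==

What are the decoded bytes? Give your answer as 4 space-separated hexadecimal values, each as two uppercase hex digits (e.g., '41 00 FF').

Answer: 76 6D 03 8D

Derivation:
After char 0 ('d'=29): chars_in_quartet=1 acc=0x1D bytes_emitted=0
After char 1 ('m'=38): chars_in_quartet=2 acc=0x766 bytes_emitted=0
After char 2 ('0'=52): chars_in_quartet=3 acc=0x1D9B4 bytes_emitted=0
After char 3 ('D'=3): chars_in_quartet=4 acc=0x766D03 -> emit 76 6D 03, reset; bytes_emitted=3
After char 4 ('j'=35): chars_in_quartet=1 acc=0x23 bytes_emitted=3
After char 5 ('Q'=16): chars_in_quartet=2 acc=0x8D0 bytes_emitted=3
Padding '==': partial quartet acc=0x8D0 -> emit 8D; bytes_emitted=4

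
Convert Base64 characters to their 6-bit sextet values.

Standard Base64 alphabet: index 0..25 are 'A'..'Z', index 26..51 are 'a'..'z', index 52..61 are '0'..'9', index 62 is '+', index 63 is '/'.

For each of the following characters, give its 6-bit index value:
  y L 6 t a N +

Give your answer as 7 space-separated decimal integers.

'y': a..z range, 26 + ord('y') − ord('a') = 50
'L': A..Z range, ord('L') − ord('A') = 11
'6': 0..9 range, 52 + ord('6') − ord('0') = 58
't': a..z range, 26 + ord('t') − ord('a') = 45
'a': a..z range, 26 + ord('a') − ord('a') = 26
'N': A..Z range, ord('N') − ord('A') = 13
'+': index 62

Answer: 50 11 58 45 26 13 62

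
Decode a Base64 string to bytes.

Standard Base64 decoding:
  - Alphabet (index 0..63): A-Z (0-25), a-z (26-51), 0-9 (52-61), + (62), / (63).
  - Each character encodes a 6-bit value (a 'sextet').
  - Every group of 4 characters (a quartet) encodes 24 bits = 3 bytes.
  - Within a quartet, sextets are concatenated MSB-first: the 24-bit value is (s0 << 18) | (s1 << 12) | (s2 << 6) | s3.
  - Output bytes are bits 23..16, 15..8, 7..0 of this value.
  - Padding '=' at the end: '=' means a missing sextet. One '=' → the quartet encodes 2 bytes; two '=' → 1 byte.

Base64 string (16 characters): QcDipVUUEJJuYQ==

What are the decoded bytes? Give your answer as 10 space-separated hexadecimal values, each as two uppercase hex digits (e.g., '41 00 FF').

Answer: 41 C0 E2 A5 55 14 10 92 6E 61

Derivation:
After char 0 ('Q'=16): chars_in_quartet=1 acc=0x10 bytes_emitted=0
After char 1 ('c'=28): chars_in_quartet=2 acc=0x41C bytes_emitted=0
After char 2 ('D'=3): chars_in_quartet=3 acc=0x10703 bytes_emitted=0
After char 3 ('i'=34): chars_in_quartet=4 acc=0x41C0E2 -> emit 41 C0 E2, reset; bytes_emitted=3
After char 4 ('p'=41): chars_in_quartet=1 acc=0x29 bytes_emitted=3
After char 5 ('V'=21): chars_in_quartet=2 acc=0xA55 bytes_emitted=3
After char 6 ('U'=20): chars_in_quartet=3 acc=0x29554 bytes_emitted=3
After char 7 ('U'=20): chars_in_quartet=4 acc=0xA55514 -> emit A5 55 14, reset; bytes_emitted=6
After char 8 ('E'=4): chars_in_quartet=1 acc=0x4 bytes_emitted=6
After char 9 ('J'=9): chars_in_quartet=2 acc=0x109 bytes_emitted=6
After char 10 ('J'=9): chars_in_quartet=3 acc=0x4249 bytes_emitted=6
After char 11 ('u'=46): chars_in_quartet=4 acc=0x10926E -> emit 10 92 6E, reset; bytes_emitted=9
After char 12 ('Y'=24): chars_in_quartet=1 acc=0x18 bytes_emitted=9
After char 13 ('Q'=16): chars_in_quartet=2 acc=0x610 bytes_emitted=9
Padding '==': partial quartet acc=0x610 -> emit 61; bytes_emitted=10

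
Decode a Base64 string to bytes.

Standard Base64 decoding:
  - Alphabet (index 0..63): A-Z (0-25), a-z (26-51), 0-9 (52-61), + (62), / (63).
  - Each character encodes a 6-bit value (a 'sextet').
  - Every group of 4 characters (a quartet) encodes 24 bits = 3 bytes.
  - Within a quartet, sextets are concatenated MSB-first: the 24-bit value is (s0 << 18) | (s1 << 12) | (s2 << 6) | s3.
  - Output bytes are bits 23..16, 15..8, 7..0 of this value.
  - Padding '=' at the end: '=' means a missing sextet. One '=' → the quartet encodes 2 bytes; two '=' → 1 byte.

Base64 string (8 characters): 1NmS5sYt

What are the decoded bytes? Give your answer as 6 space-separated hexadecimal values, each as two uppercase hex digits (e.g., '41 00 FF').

After char 0 ('1'=53): chars_in_quartet=1 acc=0x35 bytes_emitted=0
After char 1 ('N'=13): chars_in_quartet=2 acc=0xD4D bytes_emitted=0
After char 2 ('m'=38): chars_in_quartet=3 acc=0x35366 bytes_emitted=0
After char 3 ('S'=18): chars_in_quartet=4 acc=0xD4D992 -> emit D4 D9 92, reset; bytes_emitted=3
After char 4 ('5'=57): chars_in_quartet=1 acc=0x39 bytes_emitted=3
After char 5 ('s'=44): chars_in_quartet=2 acc=0xE6C bytes_emitted=3
After char 6 ('Y'=24): chars_in_quartet=3 acc=0x39B18 bytes_emitted=3
After char 7 ('t'=45): chars_in_quartet=4 acc=0xE6C62D -> emit E6 C6 2D, reset; bytes_emitted=6

Answer: D4 D9 92 E6 C6 2D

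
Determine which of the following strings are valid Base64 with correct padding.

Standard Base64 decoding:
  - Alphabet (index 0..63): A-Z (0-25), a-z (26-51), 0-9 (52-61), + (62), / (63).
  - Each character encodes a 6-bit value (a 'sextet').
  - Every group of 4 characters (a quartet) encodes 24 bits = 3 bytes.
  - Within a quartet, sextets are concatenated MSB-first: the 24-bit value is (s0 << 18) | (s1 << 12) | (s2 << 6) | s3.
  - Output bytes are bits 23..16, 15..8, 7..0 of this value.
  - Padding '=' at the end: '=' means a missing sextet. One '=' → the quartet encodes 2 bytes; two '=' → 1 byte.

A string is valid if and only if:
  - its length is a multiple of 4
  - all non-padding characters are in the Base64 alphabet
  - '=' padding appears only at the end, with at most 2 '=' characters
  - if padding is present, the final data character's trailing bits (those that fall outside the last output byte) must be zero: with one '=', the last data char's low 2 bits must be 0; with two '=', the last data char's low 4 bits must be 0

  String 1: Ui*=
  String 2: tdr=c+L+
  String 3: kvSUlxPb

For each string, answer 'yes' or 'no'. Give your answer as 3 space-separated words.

Answer: no no yes

Derivation:
String 1: 'Ui*=' → invalid (bad char(s): ['*'])
String 2: 'tdr=c+L+' → invalid (bad char(s): ['=']; '=' in middle)
String 3: 'kvSUlxPb' → valid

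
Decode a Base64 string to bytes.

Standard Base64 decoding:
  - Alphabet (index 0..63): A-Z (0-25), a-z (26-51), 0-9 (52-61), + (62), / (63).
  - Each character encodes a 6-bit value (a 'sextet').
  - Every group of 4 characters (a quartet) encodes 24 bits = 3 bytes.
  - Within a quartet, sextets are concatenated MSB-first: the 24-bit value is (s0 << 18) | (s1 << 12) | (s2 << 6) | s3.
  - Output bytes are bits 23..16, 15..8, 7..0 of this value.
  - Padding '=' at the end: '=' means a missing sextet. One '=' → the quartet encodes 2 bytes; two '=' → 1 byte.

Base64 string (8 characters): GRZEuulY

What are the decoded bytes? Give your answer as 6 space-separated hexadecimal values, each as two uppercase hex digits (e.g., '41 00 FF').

Answer: 19 16 44 BA E9 58

Derivation:
After char 0 ('G'=6): chars_in_quartet=1 acc=0x6 bytes_emitted=0
After char 1 ('R'=17): chars_in_quartet=2 acc=0x191 bytes_emitted=0
After char 2 ('Z'=25): chars_in_quartet=3 acc=0x6459 bytes_emitted=0
After char 3 ('E'=4): chars_in_quartet=4 acc=0x191644 -> emit 19 16 44, reset; bytes_emitted=3
After char 4 ('u'=46): chars_in_quartet=1 acc=0x2E bytes_emitted=3
After char 5 ('u'=46): chars_in_quartet=2 acc=0xBAE bytes_emitted=3
After char 6 ('l'=37): chars_in_quartet=3 acc=0x2EBA5 bytes_emitted=3
After char 7 ('Y'=24): chars_in_quartet=4 acc=0xBAE958 -> emit BA E9 58, reset; bytes_emitted=6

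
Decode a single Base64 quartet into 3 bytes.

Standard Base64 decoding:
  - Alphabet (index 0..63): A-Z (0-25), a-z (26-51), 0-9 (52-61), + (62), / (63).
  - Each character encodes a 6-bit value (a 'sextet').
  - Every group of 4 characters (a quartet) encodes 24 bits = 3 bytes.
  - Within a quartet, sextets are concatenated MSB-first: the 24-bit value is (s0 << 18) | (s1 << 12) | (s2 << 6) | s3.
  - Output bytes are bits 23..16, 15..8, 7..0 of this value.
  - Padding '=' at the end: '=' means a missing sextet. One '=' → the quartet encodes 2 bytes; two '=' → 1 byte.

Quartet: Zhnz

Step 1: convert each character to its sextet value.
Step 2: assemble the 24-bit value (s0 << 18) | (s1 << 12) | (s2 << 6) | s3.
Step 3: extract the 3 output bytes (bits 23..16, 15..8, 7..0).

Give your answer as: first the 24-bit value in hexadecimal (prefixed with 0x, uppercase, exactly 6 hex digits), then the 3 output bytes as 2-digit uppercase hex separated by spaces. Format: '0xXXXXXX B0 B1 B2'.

Sextets: Z=25, h=33, n=39, z=51
24-bit: (25<<18) | (33<<12) | (39<<6) | 51
      = 0x640000 | 0x021000 | 0x0009C0 | 0x000033
      = 0x6619F3
Bytes: (v>>16)&0xFF=66, (v>>8)&0xFF=19, v&0xFF=F3

Answer: 0x6619F3 66 19 F3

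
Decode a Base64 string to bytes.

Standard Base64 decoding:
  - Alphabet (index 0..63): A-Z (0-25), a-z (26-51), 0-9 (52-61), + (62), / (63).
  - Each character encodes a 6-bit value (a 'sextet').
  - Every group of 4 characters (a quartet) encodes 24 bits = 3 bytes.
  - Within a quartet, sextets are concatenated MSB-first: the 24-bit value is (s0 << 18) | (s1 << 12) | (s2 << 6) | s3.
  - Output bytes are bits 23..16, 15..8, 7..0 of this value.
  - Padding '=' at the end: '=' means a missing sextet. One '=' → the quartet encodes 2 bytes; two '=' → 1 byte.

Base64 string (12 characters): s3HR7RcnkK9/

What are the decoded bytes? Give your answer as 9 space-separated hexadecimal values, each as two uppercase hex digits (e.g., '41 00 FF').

After char 0 ('s'=44): chars_in_quartet=1 acc=0x2C bytes_emitted=0
After char 1 ('3'=55): chars_in_quartet=2 acc=0xB37 bytes_emitted=0
After char 2 ('H'=7): chars_in_quartet=3 acc=0x2CDC7 bytes_emitted=0
After char 3 ('R'=17): chars_in_quartet=4 acc=0xB371D1 -> emit B3 71 D1, reset; bytes_emitted=3
After char 4 ('7'=59): chars_in_quartet=1 acc=0x3B bytes_emitted=3
After char 5 ('R'=17): chars_in_quartet=2 acc=0xED1 bytes_emitted=3
After char 6 ('c'=28): chars_in_quartet=3 acc=0x3B45C bytes_emitted=3
After char 7 ('n'=39): chars_in_quartet=4 acc=0xED1727 -> emit ED 17 27, reset; bytes_emitted=6
After char 8 ('k'=36): chars_in_quartet=1 acc=0x24 bytes_emitted=6
After char 9 ('K'=10): chars_in_quartet=2 acc=0x90A bytes_emitted=6
After char 10 ('9'=61): chars_in_quartet=3 acc=0x242BD bytes_emitted=6
After char 11 ('/'=63): chars_in_quartet=4 acc=0x90AF7F -> emit 90 AF 7F, reset; bytes_emitted=9

Answer: B3 71 D1 ED 17 27 90 AF 7F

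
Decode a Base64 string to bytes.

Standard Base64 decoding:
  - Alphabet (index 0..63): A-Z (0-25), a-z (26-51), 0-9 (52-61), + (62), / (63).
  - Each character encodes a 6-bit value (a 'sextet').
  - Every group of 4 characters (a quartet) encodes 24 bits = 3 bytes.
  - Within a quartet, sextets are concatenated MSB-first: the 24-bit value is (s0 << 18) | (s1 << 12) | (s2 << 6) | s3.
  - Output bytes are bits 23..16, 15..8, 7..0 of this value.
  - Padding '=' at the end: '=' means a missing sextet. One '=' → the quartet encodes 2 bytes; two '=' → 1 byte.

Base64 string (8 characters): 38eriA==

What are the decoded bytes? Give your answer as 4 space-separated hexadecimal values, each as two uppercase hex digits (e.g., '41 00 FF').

Answer: DF C7 AB 88

Derivation:
After char 0 ('3'=55): chars_in_quartet=1 acc=0x37 bytes_emitted=0
After char 1 ('8'=60): chars_in_quartet=2 acc=0xDFC bytes_emitted=0
After char 2 ('e'=30): chars_in_quartet=3 acc=0x37F1E bytes_emitted=0
After char 3 ('r'=43): chars_in_quartet=4 acc=0xDFC7AB -> emit DF C7 AB, reset; bytes_emitted=3
After char 4 ('i'=34): chars_in_quartet=1 acc=0x22 bytes_emitted=3
After char 5 ('A'=0): chars_in_quartet=2 acc=0x880 bytes_emitted=3
Padding '==': partial quartet acc=0x880 -> emit 88; bytes_emitted=4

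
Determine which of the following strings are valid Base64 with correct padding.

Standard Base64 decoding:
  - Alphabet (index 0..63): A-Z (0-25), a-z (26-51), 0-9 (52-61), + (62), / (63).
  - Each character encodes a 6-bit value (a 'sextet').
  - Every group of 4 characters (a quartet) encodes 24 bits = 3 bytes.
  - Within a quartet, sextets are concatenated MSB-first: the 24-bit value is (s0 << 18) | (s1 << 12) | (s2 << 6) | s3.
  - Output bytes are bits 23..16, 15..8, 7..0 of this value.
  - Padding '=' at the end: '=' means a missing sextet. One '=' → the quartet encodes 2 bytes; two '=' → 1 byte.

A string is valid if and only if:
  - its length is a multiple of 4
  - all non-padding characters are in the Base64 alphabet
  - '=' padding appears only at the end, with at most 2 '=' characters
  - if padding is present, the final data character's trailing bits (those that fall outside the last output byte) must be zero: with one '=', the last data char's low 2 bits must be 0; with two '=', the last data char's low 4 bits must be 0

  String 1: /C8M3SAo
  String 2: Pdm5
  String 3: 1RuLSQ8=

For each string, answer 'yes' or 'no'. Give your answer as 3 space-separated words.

String 1: '/C8M3SAo' → valid
String 2: 'Pdm5' → valid
String 3: '1RuLSQ8=' → valid

Answer: yes yes yes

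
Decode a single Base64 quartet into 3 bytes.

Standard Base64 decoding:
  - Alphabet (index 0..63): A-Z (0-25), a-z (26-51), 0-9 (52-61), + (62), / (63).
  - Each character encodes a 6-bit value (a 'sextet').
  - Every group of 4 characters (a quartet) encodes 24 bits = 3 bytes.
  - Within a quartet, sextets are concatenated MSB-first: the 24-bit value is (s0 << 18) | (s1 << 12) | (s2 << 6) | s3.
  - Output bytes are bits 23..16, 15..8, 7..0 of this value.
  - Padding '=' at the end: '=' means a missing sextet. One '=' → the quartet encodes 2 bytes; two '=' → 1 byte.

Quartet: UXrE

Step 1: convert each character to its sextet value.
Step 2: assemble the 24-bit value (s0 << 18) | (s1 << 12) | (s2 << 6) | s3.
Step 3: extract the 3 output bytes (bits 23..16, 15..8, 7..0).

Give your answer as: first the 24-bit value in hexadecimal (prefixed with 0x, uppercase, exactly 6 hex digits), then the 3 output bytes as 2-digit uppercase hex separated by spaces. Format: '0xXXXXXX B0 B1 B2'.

Answer: 0x517AC4 51 7A C4

Derivation:
Sextets: U=20, X=23, r=43, E=4
24-bit: (20<<18) | (23<<12) | (43<<6) | 4
      = 0x500000 | 0x017000 | 0x000AC0 | 0x000004
      = 0x517AC4
Bytes: (v>>16)&0xFF=51, (v>>8)&0xFF=7A, v&0xFF=C4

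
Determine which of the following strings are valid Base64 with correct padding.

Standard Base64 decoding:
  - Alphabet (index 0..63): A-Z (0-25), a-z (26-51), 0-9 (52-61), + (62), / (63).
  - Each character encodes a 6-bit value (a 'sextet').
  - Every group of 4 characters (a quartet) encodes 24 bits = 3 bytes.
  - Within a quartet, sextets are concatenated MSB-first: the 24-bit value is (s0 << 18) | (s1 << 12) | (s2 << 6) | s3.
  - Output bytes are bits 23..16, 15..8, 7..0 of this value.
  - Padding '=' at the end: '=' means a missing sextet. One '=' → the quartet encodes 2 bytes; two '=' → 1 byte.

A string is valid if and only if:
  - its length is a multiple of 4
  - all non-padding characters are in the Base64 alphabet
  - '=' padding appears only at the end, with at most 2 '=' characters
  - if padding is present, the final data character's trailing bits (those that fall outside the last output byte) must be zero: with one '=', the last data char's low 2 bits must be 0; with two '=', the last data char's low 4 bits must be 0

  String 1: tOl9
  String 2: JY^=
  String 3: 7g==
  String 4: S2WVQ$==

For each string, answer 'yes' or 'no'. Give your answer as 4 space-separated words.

Answer: yes no yes no

Derivation:
String 1: 'tOl9' → valid
String 2: 'JY^=' → invalid (bad char(s): ['^'])
String 3: '7g==' → valid
String 4: 'S2WVQ$==' → invalid (bad char(s): ['$'])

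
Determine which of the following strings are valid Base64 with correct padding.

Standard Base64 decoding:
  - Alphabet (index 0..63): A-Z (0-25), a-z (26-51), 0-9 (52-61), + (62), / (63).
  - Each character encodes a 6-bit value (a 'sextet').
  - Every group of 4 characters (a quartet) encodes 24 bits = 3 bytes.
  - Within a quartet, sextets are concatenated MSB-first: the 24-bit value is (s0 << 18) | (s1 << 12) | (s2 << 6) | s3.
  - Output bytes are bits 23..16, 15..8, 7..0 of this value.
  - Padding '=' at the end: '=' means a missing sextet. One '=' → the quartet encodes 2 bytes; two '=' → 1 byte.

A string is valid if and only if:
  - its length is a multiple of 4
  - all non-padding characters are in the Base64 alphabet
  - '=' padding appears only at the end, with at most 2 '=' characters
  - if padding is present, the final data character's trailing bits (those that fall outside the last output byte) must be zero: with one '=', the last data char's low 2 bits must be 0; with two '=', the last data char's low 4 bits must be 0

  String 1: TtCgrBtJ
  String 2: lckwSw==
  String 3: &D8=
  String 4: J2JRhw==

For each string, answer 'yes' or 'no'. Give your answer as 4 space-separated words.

Answer: yes yes no yes

Derivation:
String 1: 'TtCgrBtJ' → valid
String 2: 'lckwSw==' → valid
String 3: '&D8=' → invalid (bad char(s): ['&'])
String 4: 'J2JRhw==' → valid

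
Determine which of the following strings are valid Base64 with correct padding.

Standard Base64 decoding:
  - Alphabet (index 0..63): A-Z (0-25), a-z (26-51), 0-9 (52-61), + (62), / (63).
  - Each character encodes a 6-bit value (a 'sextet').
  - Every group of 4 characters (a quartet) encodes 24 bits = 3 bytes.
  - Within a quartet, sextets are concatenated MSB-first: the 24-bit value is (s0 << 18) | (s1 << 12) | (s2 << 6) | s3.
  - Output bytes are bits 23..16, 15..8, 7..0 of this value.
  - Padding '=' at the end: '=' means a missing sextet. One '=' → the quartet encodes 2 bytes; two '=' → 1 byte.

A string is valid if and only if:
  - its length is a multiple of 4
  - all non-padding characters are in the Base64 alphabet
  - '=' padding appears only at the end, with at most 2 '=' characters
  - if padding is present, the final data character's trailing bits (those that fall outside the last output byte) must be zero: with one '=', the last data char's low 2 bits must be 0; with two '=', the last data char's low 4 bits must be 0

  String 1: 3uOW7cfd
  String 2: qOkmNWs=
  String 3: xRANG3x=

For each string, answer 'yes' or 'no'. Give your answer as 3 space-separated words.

String 1: '3uOW7cfd' → valid
String 2: 'qOkmNWs=' → valid
String 3: 'xRANG3x=' → invalid (bad trailing bits)

Answer: yes yes no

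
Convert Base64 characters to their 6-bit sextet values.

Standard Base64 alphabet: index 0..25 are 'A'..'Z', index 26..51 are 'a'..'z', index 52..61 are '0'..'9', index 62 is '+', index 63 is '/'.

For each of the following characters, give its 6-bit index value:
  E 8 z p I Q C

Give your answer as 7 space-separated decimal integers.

'E': A..Z range, ord('E') − ord('A') = 4
'8': 0..9 range, 52 + ord('8') − ord('0') = 60
'z': a..z range, 26 + ord('z') − ord('a') = 51
'p': a..z range, 26 + ord('p') − ord('a') = 41
'I': A..Z range, ord('I') − ord('A') = 8
'Q': A..Z range, ord('Q') − ord('A') = 16
'C': A..Z range, ord('C') − ord('A') = 2

Answer: 4 60 51 41 8 16 2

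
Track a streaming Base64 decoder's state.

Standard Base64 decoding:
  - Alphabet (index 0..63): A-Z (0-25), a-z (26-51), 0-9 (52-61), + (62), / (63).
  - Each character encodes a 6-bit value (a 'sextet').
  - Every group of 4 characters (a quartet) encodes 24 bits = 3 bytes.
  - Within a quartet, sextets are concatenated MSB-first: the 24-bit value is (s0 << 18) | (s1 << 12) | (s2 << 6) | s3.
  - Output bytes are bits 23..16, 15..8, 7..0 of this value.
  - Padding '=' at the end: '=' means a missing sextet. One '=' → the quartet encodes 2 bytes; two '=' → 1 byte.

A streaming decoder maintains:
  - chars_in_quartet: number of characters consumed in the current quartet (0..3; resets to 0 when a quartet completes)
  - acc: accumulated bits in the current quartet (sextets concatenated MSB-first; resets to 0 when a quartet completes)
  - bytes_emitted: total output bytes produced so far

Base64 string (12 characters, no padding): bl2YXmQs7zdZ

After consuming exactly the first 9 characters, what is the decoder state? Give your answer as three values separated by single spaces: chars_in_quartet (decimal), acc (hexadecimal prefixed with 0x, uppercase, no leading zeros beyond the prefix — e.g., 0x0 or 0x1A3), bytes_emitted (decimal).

After char 0 ('b'=27): chars_in_quartet=1 acc=0x1B bytes_emitted=0
After char 1 ('l'=37): chars_in_quartet=2 acc=0x6E5 bytes_emitted=0
After char 2 ('2'=54): chars_in_quartet=3 acc=0x1B976 bytes_emitted=0
After char 3 ('Y'=24): chars_in_quartet=4 acc=0x6E5D98 -> emit 6E 5D 98, reset; bytes_emitted=3
After char 4 ('X'=23): chars_in_quartet=1 acc=0x17 bytes_emitted=3
After char 5 ('m'=38): chars_in_quartet=2 acc=0x5E6 bytes_emitted=3
After char 6 ('Q'=16): chars_in_quartet=3 acc=0x17990 bytes_emitted=3
After char 7 ('s'=44): chars_in_quartet=4 acc=0x5E642C -> emit 5E 64 2C, reset; bytes_emitted=6
After char 8 ('7'=59): chars_in_quartet=1 acc=0x3B bytes_emitted=6

Answer: 1 0x3B 6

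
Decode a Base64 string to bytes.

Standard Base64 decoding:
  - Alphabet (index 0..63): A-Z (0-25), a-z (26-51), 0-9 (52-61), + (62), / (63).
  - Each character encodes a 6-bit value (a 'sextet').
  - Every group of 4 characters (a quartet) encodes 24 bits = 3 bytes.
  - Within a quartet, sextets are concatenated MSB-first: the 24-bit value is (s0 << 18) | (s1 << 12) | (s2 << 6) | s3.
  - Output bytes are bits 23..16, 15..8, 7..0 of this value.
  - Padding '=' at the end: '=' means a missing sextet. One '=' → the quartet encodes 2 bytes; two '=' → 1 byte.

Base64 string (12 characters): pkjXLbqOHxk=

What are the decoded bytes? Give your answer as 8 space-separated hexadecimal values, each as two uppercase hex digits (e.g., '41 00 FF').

After char 0 ('p'=41): chars_in_quartet=1 acc=0x29 bytes_emitted=0
After char 1 ('k'=36): chars_in_quartet=2 acc=0xA64 bytes_emitted=0
After char 2 ('j'=35): chars_in_quartet=3 acc=0x29923 bytes_emitted=0
After char 3 ('X'=23): chars_in_quartet=4 acc=0xA648D7 -> emit A6 48 D7, reset; bytes_emitted=3
After char 4 ('L'=11): chars_in_quartet=1 acc=0xB bytes_emitted=3
After char 5 ('b'=27): chars_in_quartet=2 acc=0x2DB bytes_emitted=3
After char 6 ('q'=42): chars_in_quartet=3 acc=0xB6EA bytes_emitted=3
After char 7 ('O'=14): chars_in_quartet=4 acc=0x2DBA8E -> emit 2D BA 8E, reset; bytes_emitted=6
After char 8 ('H'=7): chars_in_quartet=1 acc=0x7 bytes_emitted=6
After char 9 ('x'=49): chars_in_quartet=2 acc=0x1F1 bytes_emitted=6
After char 10 ('k'=36): chars_in_quartet=3 acc=0x7C64 bytes_emitted=6
Padding '=': partial quartet acc=0x7C64 -> emit 1F 19; bytes_emitted=8

Answer: A6 48 D7 2D BA 8E 1F 19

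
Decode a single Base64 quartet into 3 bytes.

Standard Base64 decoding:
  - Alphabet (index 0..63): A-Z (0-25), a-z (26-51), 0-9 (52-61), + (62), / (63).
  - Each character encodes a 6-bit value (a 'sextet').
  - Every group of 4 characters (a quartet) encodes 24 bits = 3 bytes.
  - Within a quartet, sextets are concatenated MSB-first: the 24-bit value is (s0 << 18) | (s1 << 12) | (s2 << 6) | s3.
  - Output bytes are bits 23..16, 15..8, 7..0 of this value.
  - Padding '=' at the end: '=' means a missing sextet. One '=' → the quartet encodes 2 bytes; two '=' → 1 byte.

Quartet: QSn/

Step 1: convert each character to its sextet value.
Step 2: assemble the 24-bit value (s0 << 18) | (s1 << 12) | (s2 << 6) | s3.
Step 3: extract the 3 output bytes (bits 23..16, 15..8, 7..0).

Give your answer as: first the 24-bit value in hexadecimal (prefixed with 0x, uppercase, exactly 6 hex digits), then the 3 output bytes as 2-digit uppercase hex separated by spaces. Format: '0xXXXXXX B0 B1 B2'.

Answer: 0x4129FF 41 29 FF

Derivation:
Sextets: Q=16, S=18, n=39, /=63
24-bit: (16<<18) | (18<<12) | (39<<6) | 63
      = 0x400000 | 0x012000 | 0x0009C0 | 0x00003F
      = 0x4129FF
Bytes: (v>>16)&0xFF=41, (v>>8)&0xFF=29, v&0xFF=FF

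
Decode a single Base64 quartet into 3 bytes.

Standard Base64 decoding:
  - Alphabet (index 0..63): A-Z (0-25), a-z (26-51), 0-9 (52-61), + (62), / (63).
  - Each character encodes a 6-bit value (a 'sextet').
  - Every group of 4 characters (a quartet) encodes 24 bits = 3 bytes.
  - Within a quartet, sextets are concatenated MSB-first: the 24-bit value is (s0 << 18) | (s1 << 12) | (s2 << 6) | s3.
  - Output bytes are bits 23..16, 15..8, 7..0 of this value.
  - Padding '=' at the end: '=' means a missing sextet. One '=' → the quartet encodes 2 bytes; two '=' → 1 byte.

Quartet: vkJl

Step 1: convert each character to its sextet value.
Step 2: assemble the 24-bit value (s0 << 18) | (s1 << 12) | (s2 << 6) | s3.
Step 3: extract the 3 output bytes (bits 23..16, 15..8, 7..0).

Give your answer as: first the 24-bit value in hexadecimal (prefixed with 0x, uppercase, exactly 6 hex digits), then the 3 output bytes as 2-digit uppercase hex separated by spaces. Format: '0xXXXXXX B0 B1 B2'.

Answer: 0xBE4265 BE 42 65

Derivation:
Sextets: v=47, k=36, J=9, l=37
24-bit: (47<<18) | (36<<12) | (9<<6) | 37
      = 0xBC0000 | 0x024000 | 0x000240 | 0x000025
      = 0xBE4265
Bytes: (v>>16)&0xFF=BE, (v>>8)&0xFF=42, v&0xFF=65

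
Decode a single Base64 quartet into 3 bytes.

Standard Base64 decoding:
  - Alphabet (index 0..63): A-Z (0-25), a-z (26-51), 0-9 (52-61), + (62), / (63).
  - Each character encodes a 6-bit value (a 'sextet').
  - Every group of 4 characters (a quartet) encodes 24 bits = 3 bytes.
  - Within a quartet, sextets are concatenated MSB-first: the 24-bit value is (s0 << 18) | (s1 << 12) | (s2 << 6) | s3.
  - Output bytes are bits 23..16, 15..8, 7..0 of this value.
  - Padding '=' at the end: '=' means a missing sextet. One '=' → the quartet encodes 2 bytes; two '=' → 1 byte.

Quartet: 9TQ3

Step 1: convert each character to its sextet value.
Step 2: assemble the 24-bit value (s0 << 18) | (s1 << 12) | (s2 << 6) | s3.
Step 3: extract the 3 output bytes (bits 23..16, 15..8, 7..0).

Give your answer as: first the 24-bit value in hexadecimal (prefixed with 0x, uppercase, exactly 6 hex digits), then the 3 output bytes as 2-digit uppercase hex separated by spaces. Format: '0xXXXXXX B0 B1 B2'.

Answer: 0xF53437 F5 34 37

Derivation:
Sextets: 9=61, T=19, Q=16, 3=55
24-bit: (61<<18) | (19<<12) | (16<<6) | 55
      = 0xF40000 | 0x013000 | 0x000400 | 0x000037
      = 0xF53437
Bytes: (v>>16)&0xFF=F5, (v>>8)&0xFF=34, v&0xFF=37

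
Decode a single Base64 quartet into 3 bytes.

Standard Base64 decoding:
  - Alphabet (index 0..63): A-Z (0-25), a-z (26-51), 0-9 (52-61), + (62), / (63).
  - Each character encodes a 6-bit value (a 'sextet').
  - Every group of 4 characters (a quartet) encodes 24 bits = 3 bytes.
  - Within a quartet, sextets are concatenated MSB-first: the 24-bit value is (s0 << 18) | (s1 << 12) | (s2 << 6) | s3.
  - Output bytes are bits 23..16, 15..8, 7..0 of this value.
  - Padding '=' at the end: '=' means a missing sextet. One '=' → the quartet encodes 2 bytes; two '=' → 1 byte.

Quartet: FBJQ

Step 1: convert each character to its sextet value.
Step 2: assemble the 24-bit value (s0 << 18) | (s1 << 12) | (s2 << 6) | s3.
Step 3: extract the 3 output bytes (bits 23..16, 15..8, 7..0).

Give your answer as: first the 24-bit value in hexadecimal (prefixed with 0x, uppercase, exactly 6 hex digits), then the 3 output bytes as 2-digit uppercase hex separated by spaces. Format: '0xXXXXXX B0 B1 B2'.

Answer: 0x141250 14 12 50

Derivation:
Sextets: F=5, B=1, J=9, Q=16
24-bit: (5<<18) | (1<<12) | (9<<6) | 16
      = 0x140000 | 0x001000 | 0x000240 | 0x000010
      = 0x141250
Bytes: (v>>16)&0xFF=14, (v>>8)&0xFF=12, v&0xFF=50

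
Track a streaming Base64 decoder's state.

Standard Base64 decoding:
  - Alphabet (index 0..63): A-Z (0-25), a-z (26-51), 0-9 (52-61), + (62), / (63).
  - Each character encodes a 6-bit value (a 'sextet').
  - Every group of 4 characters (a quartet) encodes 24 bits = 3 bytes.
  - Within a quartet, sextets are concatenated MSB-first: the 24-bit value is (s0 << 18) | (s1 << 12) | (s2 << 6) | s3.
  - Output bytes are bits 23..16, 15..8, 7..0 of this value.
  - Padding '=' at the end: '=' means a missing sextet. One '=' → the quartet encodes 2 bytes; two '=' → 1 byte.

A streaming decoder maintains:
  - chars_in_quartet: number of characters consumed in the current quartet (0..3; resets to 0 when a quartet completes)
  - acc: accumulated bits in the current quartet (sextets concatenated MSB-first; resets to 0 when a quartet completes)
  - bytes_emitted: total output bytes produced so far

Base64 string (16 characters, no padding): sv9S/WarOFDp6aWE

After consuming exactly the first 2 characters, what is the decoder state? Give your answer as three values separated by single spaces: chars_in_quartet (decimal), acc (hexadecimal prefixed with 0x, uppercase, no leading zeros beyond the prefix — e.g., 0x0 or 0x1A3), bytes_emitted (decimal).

Answer: 2 0xB2F 0

Derivation:
After char 0 ('s'=44): chars_in_quartet=1 acc=0x2C bytes_emitted=0
After char 1 ('v'=47): chars_in_quartet=2 acc=0xB2F bytes_emitted=0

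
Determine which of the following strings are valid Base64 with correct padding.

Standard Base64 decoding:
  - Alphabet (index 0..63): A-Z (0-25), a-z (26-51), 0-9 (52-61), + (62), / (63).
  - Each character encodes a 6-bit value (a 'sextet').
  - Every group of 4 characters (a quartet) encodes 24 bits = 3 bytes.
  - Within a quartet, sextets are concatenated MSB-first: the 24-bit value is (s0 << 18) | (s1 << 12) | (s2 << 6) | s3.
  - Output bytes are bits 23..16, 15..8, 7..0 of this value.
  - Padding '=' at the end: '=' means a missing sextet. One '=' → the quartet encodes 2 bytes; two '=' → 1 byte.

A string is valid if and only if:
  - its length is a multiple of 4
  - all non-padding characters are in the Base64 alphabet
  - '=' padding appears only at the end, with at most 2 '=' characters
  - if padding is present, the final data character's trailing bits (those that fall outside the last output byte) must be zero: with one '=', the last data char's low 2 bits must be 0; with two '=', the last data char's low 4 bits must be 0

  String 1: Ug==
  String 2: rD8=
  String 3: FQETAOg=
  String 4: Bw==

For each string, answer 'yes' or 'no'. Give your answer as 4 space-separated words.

Answer: yes yes yes yes

Derivation:
String 1: 'Ug==' → valid
String 2: 'rD8=' → valid
String 3: 'FQETAOg=' → valid
String 4: 'Bw==' → valid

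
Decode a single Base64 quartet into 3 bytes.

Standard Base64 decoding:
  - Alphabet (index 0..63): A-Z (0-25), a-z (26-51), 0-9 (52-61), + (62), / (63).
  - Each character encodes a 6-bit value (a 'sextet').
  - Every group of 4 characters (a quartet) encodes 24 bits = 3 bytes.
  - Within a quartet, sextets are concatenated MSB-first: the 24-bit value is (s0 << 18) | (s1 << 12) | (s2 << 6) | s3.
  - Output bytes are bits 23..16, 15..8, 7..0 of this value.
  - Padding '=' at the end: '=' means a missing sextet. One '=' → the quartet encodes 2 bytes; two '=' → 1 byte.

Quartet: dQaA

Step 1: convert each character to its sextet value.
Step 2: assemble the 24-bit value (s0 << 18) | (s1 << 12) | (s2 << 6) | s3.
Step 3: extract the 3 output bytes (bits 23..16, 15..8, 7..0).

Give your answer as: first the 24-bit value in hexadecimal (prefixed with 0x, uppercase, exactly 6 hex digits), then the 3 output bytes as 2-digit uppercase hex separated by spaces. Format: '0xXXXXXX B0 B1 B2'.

Sextets: d=29, Q=16, a=26, A=0
24-bit: (29<<18) | (16<<12) | (26<<6) | 0
      = 0x740000 | 0x010000 | 0x000680 | 0x000000
      = 0x750680
Bytes: (v>>16)&0xFF=75, (v>>8)&0xFF=06, v&0xFF=80

Answer: 0x750680 75 06 80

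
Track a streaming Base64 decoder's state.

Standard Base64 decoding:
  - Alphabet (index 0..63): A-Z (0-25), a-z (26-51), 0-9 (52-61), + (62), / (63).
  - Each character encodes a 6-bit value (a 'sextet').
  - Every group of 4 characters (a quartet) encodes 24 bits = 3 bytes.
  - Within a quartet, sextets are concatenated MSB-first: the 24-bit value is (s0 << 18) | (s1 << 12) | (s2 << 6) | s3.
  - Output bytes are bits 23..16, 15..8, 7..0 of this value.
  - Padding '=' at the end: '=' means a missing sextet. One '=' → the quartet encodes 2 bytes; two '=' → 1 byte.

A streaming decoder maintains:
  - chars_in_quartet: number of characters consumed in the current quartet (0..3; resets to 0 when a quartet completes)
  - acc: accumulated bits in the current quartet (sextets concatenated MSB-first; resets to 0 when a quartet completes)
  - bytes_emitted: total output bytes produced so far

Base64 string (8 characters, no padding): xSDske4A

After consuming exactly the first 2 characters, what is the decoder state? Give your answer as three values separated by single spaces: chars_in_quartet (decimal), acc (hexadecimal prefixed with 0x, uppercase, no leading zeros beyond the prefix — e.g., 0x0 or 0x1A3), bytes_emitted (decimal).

Answer: 2 0xC52 0

Derivation:
After char 0 ('x'=49): chars_in_quartet=1 acc=0x31 bytes_emitted=0
After char 1 ('S'=18): chars_in_quartet=2 acc=0xC52 bytes_emitted=0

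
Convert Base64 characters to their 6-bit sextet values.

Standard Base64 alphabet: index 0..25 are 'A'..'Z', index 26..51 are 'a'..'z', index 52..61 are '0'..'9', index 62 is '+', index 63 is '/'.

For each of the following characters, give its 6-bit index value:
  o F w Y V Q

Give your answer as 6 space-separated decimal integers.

'o': a..z range, 26 + ord('o') − ord('a') = 40
'F': A..Z range, ord('F') − ord('A') = 5
'w': a..z range, 26 + ord('w') − ord('a') = 48
'Y': A..Z range, ord('Y') − ord('A') = 24
'V': A..Z range, ord('V') − ord('A') = 21
'Q': A..Z range, ord('Q') − ord('A') = 16

Answer: 40 5 48 24 21 16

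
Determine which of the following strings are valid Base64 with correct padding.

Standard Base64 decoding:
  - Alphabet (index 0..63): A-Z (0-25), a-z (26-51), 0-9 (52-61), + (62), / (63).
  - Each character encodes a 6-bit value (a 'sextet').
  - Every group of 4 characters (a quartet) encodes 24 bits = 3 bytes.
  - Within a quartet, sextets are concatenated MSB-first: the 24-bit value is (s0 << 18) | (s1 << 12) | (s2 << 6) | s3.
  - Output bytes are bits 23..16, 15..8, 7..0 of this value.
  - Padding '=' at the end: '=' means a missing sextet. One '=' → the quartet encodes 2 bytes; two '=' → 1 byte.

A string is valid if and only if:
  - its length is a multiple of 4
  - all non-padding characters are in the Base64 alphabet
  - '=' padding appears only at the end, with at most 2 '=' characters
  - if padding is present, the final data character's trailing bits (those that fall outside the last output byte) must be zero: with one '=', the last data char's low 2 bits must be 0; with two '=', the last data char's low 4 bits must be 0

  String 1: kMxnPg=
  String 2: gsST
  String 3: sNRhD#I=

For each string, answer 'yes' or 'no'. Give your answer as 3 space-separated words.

String 1: 'kMxnPg=' → invalid (len=7 not mult of 4)
String 2: 'gsST' → valid
String 3: 'sNRhD#I=' → invalid (bad char(s): ['#'])

Answer: no yes no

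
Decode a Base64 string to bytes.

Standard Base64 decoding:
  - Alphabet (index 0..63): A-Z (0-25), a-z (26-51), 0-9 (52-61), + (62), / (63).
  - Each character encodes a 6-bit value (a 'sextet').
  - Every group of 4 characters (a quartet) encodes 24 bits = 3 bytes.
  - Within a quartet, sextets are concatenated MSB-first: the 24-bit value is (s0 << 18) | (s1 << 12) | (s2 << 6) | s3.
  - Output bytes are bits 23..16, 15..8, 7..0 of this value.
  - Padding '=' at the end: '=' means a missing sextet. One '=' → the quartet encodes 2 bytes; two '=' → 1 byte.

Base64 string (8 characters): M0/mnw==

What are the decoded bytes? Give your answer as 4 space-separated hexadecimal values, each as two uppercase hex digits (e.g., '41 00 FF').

After char 0 ('M'=12): chars_in_quartet=1 acc=0xC bytes_emitted=0
After char 1 ('0'=52): chars_in_quartet=2 acc=0x334 bytes_emitted=0
After char 2 ('/'=63): chars_in_quartet=3 acc=0xCD3F bytes_emitted=0
After char 3 ('m'=38): chars_in_quartet=4 acc=0x334FE6 -> emit 33 4F E6, reset; bytes_emitted=3
After char 4 ('n'=39): chars_in_quartet=1 acc=0x27 bytes_emitted=3
After char 5 ('w'=48): chars_in_quartet=2 acc=0x9F0 bytes_emitted=3
Padding '==': partial quartet acc=0x9F0 -> emit 9F; bytes_emitted=4

Answer: 33 4F E6 9F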